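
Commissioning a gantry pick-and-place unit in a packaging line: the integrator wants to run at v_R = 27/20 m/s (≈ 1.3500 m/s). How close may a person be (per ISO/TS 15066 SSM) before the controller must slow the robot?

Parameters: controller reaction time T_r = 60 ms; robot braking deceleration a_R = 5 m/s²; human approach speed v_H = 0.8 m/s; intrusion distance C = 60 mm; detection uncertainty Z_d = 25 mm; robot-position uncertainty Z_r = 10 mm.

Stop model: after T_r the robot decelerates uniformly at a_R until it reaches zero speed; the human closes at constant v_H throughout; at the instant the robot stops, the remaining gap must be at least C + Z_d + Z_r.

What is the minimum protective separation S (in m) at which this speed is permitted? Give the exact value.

S_min = 2489/4000 m = 0.6222 m

braking lasts T_s = (27/20)/5 = 0.2700 s
robot in T_r: 1.3500·0.0600 = 0.0810 m
braking distance = 1.3500²/(2·5.0000) = 0.1822 m
person approaches 0.8000·(0.0600+0.2700) = 0.2640 m
margins: 0.0600+0.0250+0.0100 = 0.0950 m
S_min ≈ 0.0810+0.1822+0.2640+0.0950  ⇒  S_min = 2489/4000 m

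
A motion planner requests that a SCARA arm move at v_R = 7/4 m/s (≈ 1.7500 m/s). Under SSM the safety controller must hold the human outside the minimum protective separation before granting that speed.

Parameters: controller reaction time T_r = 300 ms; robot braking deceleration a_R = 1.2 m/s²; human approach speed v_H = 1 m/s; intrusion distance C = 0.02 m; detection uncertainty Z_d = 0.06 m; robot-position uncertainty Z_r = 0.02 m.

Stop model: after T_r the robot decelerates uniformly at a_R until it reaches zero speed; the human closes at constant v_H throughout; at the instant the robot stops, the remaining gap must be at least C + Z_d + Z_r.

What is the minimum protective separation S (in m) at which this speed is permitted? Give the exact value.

S_min = 1171/320 m = 3.6594 m

T_s = v_R/a_R = (7/4)/(6/5) = 1.4583 s
robot covers v_R·T_r = 1.7500·0.3000 = 0.5250 m before braking
robot covers 1.7500·1.4583 − ½·1.2000·1.4583² = 1.2760 m while stopping
human over T_r+T_s: 1.0000·(0.3000+1.4583) = 1.7583 m
margins: 0.0200+0.0600+0.0200 = 0.1000 m
S_min ≈ 0.5250+1.2760+1.7583+0.1000  ⇒  S_min = 1171/320 m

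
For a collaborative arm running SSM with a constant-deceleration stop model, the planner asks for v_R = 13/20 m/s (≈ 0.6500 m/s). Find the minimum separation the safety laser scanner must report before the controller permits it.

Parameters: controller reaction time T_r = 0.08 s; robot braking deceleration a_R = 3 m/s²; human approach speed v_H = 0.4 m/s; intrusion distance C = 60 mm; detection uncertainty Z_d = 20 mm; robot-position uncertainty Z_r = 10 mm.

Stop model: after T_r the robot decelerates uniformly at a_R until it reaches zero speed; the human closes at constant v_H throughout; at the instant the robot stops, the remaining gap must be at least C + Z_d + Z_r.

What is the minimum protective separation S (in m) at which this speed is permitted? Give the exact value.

braking lasts T_s = (13/20)/3 = 0.2167 s
robot in T_r: 0.6500·0.0800 = 0.0520 m
braking distance = 0.6500²/(2·3.0000) = 0.0704 m
human closes 0.4000·0.2967 = 0.1187 m
residual clearance needed = 0.0600+0.0200+0.0100 = 0.0900 m
S_min ≈ 0.0520+0.0704+0.1187+0.0900  ⇒  S_min = 3973/12000 m

S_min = 3973/12000 m = 0.3311 m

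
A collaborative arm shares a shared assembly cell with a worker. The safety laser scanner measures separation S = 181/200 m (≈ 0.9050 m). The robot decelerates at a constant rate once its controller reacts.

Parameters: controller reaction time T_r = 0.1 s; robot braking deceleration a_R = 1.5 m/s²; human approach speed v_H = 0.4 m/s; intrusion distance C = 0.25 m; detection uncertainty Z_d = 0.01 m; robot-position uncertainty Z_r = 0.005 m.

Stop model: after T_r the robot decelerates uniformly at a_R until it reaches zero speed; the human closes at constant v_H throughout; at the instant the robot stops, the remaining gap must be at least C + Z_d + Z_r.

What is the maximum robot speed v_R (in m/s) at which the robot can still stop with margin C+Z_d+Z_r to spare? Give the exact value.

v_R_max = 9/10 m/s = 0.9000 m/s

at the boundary: (1/3)·v² + (11/30)·v + (-3/5) = 0
  disc = (11/30)² − 4·(1/3)·(-3/5) = 841/900 ; √disc = 29/30
  v_R = (−(11/30) + 29/30) / (2·(1/3)) = 9/10 m/s
check:
stop time T_s = (9/10)/(3/2) = 0.6000 s
robot in T_r: 0.9000·0.1000 = 0.0900 m
braking distance = 0.9000²/(2·1.5000) = 0.2700 m
human closes 0.4000·0.7000 = 0.2800 m
C+Z_d+Z_r = 0.2500+0.0100+0.0050 = 0.2650 m
sum ≈ 0.0900+0.2700+0.2800+0.2650 ≈ 0.9050 m = S ✓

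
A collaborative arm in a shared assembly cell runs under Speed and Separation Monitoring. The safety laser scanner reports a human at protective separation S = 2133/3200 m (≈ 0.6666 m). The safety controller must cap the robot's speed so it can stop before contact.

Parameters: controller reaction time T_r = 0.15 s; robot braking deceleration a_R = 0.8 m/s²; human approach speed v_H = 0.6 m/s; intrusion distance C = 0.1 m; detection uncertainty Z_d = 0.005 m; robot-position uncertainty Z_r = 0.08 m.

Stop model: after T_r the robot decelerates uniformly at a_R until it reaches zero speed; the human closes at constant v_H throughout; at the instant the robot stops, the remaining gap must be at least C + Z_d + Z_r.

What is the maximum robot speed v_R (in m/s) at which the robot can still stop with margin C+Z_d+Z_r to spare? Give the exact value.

collect terms ⇒ (5/8)·v_R² + (9/10)·v_R + (-1253/3200) = 0
  disc = (9/10)² − 4·(5/8)·(-1253/3200) = 11449/6400 ; √disc = 107/80
  v_R = (−(9/10) + 107/80) / (2·(5/8)) = 7/20 m/s
check:
braking lasts T_s = (7/20)/(4/5) = 0.4375 s
reaction-phase robot travel = 0.3500·0.1500 = 0.0525 m
braking distance = 0.3500²/(2·0.8000) = 0.0766 m
human over T_r+T_s: 0.6000·(0.1500+0.4375) = 0.3525 m
margins: 0.1000+0.0050+0.0800 = 0.1850 m
sum ≈ 0.0525+0.0766+0.3525+0.1850 ≈ 0.6666 m = S ✓

v_R_max = 7/20 m/s = 0.3500 m/s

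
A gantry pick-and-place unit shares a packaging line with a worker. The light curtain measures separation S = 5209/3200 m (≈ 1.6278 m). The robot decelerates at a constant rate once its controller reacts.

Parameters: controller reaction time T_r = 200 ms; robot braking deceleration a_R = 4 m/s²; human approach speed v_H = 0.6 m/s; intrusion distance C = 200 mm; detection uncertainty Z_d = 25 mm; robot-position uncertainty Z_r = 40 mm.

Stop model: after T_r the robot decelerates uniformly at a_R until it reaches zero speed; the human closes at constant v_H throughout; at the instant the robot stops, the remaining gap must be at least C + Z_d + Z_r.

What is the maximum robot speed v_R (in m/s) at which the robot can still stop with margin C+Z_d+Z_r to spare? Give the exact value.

v_R_max = 41/20 m/s = 2.0500 m/s

quadratic (1/8)·v² + (7/20)·v + (-3977/3200) = 0
  disc = (7/20)² − 4·(1/8)·(-3977/3200) = 4761/6400 ; √disc = 69/80
  v_R = (−(7/20) + 69/80) / (2·(1/8)) = 41/20 m/s
check:
T_s = v_R/a_R = (41/20)/4 = 0.5125 s
reaction-phase robot travel = 2.0500·0.2000 = 0.4100 m
robot covers 2.0500·0.5125 − ½·4.0000·0.5125² = 0.5253 m while stopping
person approaches 0.6000·(0.2000+0.5125) = 0.4275 m
margins: 0.2000+0.0250+0.0400 = 0.2650 m
sum ≈ 0.4100+0.5253+0.4275+0.2650 ≈ 1.6278 m = S ✓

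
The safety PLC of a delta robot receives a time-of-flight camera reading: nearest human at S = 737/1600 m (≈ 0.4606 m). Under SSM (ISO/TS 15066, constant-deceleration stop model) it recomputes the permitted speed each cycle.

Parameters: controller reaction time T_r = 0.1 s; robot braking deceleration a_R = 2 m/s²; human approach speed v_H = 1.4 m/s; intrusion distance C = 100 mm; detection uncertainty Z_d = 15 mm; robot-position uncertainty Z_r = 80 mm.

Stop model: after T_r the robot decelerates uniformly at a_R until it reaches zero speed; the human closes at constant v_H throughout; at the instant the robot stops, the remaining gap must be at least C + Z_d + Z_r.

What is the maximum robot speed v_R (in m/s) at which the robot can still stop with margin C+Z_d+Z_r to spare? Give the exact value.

at the boundary: (1/4)·v² + (4/5)·v + (-201/1600) = 0
  disc = (4/5)² − 4·(1/4)·(-201/1600) = 49/64 ; √disc = 7/8
  v_R = (−(4/5) + 7/8) / (2·(1/4)) = 3/20 m/s
check:
braking lasts T_s = (3/20)/2 = 0.0750 s
reaction-phase robot travel = 0.1500·0.1000 = 0.0150 m
robot under decel: 0.1500²/(2·2.0000) = 0.0056 m
human closes 1.4000·0.1750 = 0.2450 m
C+Z_d+Z_r = 0.1000+0.0150+0.0800 = 0.1950 m
sum ≈ 0.0150+0.0056+0.2450+0.1950 ≈ 0.4606 m = S ✓

v_R_max = 3/20 m/s = 0.1500 m/s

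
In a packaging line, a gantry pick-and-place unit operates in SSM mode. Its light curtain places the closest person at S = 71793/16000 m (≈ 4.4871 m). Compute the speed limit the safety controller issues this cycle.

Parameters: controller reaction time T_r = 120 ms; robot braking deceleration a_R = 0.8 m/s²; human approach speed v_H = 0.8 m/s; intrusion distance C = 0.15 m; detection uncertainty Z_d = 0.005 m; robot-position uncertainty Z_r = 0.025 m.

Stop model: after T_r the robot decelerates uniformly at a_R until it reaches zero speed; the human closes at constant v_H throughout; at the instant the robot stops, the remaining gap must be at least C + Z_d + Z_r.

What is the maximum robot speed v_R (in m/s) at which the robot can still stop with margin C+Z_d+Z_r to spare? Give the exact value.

v_R_max = 37/20 m/s = 1.8500 m/s

collect terms ⇒ (5/8)·v_R² + (28/25)·v_R + (-67377/16000) = 0
  disc = (28/25)² − 4·(5/8)·(-67377/16000) = 1885129/160000 ; √disc = 1373/400
  v_R = (−(28/25) + 1373/400) / (2·(5/8)) = 37/20 m/s
check:
T_s = v_R/a_R = (37/20)/(4/5) = 2.3125 s
reaction-phase robot travel = 1.8500·0.1200 = 0.2220 m
braking distance = 1.8500²/(2·0.8000) = 2.1391 m
human closes 0.8000·2.4325 = 1.9460 m
residual clearance needed = 0.1500+0.0050+0.0250 = 0.1800 m
sum ≈ 0.2220+2.1391+1.9460+0.1800 ≈ 4.4871 m = S ✓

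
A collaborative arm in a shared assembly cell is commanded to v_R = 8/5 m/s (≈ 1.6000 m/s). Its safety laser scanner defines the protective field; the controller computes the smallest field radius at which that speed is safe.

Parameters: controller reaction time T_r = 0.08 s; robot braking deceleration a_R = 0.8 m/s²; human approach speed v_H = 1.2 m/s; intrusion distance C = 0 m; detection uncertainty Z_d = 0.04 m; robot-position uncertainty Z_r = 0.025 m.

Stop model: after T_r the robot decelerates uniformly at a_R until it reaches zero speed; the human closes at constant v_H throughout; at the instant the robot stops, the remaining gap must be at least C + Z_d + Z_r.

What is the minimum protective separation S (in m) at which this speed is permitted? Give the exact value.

S_min = 4289/1000 m = 4.2890 m

T_s = v_R/a_R = (8/5)/(4/5) = 2.0000 s
reaction-phase robot travel = 1.6000·0.0800 = 0.1280 m
braking distance = 1.6000²/(2·0.8000) = 1.6000 m
human closes 1.2000·2.0800 = 2.4960 m
C+Z_d+Z_r = 0.0000+0.0400+0.0250 = 0.0650 m
S_min ≈ 0.1280+1.6000+2.4960+0.0650  ⇒  S_min = 4289/1000 m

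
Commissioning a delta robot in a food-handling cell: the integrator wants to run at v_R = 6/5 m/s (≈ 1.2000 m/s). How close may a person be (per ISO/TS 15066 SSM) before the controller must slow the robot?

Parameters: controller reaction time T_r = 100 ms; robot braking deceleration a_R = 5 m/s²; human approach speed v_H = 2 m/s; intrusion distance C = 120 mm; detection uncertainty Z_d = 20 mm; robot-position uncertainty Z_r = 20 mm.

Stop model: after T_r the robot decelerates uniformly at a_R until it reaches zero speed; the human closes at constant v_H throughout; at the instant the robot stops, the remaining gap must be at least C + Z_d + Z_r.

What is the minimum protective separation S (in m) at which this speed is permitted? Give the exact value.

braking lasts T_s = (6/5)/5 = 0.2400 s
robot covers v_R·T_r = 1.2000·0.1000 = 0.1200 m before braking
robot under decel: 1.2000²/(2·5.0000) = 0.1440 m
human closes 2.0000·0.3400 = 0.6800 m
margins: 0.1200+0.0200+0.0200 = 0.1600 m
S_min ≈ 0.1200+0.1440+0.6800+0.1600  ⇒  S_min = 138/125 m

S_min = 138/125 m = 1.1040 m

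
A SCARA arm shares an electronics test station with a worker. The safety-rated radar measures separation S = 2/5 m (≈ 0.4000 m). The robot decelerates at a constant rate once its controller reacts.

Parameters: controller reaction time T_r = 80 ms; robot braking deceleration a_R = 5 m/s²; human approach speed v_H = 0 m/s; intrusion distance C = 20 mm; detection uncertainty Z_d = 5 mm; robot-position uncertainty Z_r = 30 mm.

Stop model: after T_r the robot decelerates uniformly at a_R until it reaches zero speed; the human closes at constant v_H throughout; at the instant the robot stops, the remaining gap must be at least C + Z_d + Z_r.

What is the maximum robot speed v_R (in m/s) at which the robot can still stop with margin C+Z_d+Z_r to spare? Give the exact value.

v_R_max = 3/2 m/s = 1.5000 m/s

quadratic (1/10)·v² + (2/25)·v + (-69/200) = 0
  disc = (2/25)² − 4·(1/10)·(-69/200) = 361/2500 ; √disc = 19/50
  v_R = (−(2/25) + 19/50) / (2·(1/10)) = 3/2 m/s
check:
T_s = v_R/a_R = (3/2)/5 = 0.3000 s
robot covers v_R·T_r = 1.5000·0.0800 = 0.1200 m before braking
braking distance = 1.5000²/(2·5.0000) = 0.2250 m
human over T_r+T_s: 0.0000·(0.0800+0.3000) = 0.0000 m
C+Z_d+Z_r = 0.0200+0.0050+0.0300 = 0.0550 m
sum ≈ 0.1200+0.2250+0.0000+0.0550 ≈ 0.4000 m = S ✓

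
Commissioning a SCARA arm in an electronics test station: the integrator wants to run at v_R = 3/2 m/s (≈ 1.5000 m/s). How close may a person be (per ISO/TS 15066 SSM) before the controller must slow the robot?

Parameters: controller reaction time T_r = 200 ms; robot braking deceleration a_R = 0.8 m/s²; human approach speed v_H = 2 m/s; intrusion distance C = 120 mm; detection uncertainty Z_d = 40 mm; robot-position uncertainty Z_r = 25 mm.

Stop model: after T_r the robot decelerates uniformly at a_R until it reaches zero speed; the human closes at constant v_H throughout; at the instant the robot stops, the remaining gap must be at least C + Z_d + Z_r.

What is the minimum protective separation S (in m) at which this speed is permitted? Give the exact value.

T_s = v_R/a_R = (3/2)/(4/5) = 1.8750 s
robot in T_r: 1.5000·0.2000 = 0.3000 m
braking distance = 1.5000²/(2·0.8000) = 1.4062 m
person approaches 2.0000·(0.2000+1.8750) = 4.1500 m
margins: 0.1200+0.0400+0.0250 = 0.1850 m
S_min ≈ 0.3000+1.4062+4.1500+0.1850  ⇒  S_min = 4833/800 m

S_min = 4833/800 m = 6.0412 m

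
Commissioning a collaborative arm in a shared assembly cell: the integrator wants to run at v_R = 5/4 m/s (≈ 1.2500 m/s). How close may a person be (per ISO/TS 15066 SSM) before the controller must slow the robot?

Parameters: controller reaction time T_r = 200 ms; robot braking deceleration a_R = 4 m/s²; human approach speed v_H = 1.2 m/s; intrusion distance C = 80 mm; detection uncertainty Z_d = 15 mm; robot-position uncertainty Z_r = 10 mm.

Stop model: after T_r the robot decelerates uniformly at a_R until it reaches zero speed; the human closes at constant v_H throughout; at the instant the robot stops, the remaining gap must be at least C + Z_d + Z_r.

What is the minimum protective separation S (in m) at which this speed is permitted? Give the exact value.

S_min = 3729/3200 m = 1.1653 m

stop time T_s = (5/4)/4 = 0.3125 s
robot in T_r: 1.2500·0.2000 = 0.2500 m
braking distance = 1.2500²/(2·4.0000) = 0.1953 m
human over T_r+T_s: 1.2000·(0.2000+0.3125) = 0.6150 m
residual clearance needed = 0.0800+0.0150+0.0100 = 0.1050 m
S_min ≈ 0.2500+0.1953+0.6150+0.1050  ⇒  S_min = 3729/3200 m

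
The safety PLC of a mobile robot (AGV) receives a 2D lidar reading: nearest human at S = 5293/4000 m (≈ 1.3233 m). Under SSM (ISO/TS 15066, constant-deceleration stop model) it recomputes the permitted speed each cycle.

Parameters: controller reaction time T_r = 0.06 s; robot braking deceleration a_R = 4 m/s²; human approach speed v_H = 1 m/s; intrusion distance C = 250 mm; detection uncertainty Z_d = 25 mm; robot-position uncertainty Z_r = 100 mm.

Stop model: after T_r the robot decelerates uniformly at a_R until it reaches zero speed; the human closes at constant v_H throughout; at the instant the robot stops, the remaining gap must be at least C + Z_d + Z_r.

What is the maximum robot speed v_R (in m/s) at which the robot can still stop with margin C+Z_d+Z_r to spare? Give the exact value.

v_R_max = 17/10 m/s = 1.7000 m/s

at the boundary: (1/8)·v² + (31/100)·v + (-3553/4000) = 0
  disc = (31/100)² − 4·(1/8)·(-3553/4000) = 21609/40000 ; √disc = 147/200
  v_R = (−(31/100) + 147/200) / (2·(1/8)) = 17/10 m/s
check:
T_s = v_R/a_R = (17/10)/4 = 0.4250 s
robot covers v_R·T_r = 1.7000·0.0600 = 0.1020 m before braking
robot covers 1.7000·0.4250 − ½·4.0000·0.4250² = 0.3613 m while stopping
human closes 1.0000·0.4850 = 0.4850 m
residual clearance needed = 0.2500+0.0250+0.1000 = 0.3750 m
sum ≈ 0.1020+0.3613+0.4850+0.3750 ≈ 1.3233 m = S ✓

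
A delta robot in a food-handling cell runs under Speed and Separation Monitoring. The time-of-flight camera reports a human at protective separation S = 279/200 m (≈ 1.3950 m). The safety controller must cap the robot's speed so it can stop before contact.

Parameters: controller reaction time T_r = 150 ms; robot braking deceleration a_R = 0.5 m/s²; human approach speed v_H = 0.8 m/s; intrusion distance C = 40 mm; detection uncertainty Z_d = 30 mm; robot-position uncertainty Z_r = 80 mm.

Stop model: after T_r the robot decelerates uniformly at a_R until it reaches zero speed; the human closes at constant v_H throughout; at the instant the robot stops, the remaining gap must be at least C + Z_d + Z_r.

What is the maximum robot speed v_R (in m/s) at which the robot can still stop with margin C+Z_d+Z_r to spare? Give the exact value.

collect terms ⇒ (1)·v_R² + (7/4)·v_R + (-9/8) = 0
  disc = (7/4)² − 4·(1)·(-9/8) = 121/16 ; √disc = 11/4
  v_R = (−(7/4) + 11/4) / (2·(1)) = 1/2 m/s
check:
T_s = v_R/a_R = (1/2)/(1/2) = 1.0000 s
robot covers v_R·T_r = 0.5000·0.1500 = 0.0750 m before braking
braking distance = 0.5000²/(2·0.5000) = 0.2500 m
human over T_r+T_s: 0.8000·(0.1500+1.0000) = 0.9200 m
C+Z_d+Z_r = 0.0400+0.0300+0.0800 = 0.1500 m
sum ≈ 0.0750+0.2500+0.9200+0.1500 ≈ 1.3950 m = S ✓

v_R_max = 1/2 m/s = 0.5000 m/s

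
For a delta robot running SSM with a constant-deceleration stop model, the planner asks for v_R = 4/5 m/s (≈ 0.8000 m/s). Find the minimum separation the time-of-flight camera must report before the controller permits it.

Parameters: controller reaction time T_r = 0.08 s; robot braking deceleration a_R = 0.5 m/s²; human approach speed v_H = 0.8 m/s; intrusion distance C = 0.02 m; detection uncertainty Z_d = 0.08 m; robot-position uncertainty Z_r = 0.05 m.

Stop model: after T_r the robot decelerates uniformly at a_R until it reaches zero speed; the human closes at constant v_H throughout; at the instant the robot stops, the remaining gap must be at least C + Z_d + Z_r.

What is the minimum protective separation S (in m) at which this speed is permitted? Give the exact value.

T_s = v_R/a_R = (4/5)/(1/2) = 1.6000 s
robot in T_r: 0.8000·0.0800 = 0.0640 m
robot under decel: 0.8000²/(2·0.5000) = 0.6400 m
human over T_r+T_s: 0.8000·(0.0800+1.6000) = 1.3440 m
residual clearance needed = 0.0200+0.0800+0.0500 = 0.1500 m
S_min ≈ 0.0640+0.6400+1.3440+0.1500  ⇒  S_min = 1099/500 m

S_min = 1099/500 m = 2.1980 m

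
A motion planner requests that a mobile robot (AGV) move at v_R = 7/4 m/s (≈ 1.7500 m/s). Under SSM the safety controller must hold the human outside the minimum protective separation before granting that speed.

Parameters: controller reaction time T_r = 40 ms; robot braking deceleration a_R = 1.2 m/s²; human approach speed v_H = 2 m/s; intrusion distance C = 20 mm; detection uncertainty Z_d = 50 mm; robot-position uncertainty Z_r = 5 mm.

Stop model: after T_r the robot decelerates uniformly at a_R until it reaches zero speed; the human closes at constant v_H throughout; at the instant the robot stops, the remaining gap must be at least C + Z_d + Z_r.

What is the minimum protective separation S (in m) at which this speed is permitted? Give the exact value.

S_min = 4241/960 m = 4.4177 m

T_s = v_R/a_R = (7/4)/(6/5) = 1.4583 s
robot in T_r: 1.7500·0.0400 = 0.0700 m
robot under decel: 1.7500²/(2·1.2000) = 1.2760 m
person approaches 2.0000·(0.0400+1.4583) = 2.9967 m
residual clearance needed = 0.0200+0.0500+0.0050 = 0.0750 m
S_min ≈ 0.0700+1.2760+2.9967+0.0750  ⇒  S_min = 4241/960 m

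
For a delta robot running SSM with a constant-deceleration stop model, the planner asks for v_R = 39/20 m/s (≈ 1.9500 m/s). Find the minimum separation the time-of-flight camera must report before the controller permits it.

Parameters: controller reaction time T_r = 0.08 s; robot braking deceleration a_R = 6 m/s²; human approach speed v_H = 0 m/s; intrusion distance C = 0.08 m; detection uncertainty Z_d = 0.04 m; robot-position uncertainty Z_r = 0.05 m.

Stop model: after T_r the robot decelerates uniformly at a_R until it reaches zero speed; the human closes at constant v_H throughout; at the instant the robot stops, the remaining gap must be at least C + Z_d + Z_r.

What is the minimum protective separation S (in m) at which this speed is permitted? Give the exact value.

S_min = 5143/8000 m = 0.6429 m

T_s = v_R/a_R = (39/20)/6 = 0.3250 s
reaction-phase robot travel = 1.9500·0.0800 = 0.1560 m
braking distance = 1.9500²/(2·6.0000) = 0.3169 m
human closes 0.0000·0.4050 = 0.0000 m
margins: 0.0800+0.0400+0.0500 = 0.1700 m
S_min ≈ 0.1560+0.3169+0.0000+0.1700  ⇒  S_min = 5143/8000 m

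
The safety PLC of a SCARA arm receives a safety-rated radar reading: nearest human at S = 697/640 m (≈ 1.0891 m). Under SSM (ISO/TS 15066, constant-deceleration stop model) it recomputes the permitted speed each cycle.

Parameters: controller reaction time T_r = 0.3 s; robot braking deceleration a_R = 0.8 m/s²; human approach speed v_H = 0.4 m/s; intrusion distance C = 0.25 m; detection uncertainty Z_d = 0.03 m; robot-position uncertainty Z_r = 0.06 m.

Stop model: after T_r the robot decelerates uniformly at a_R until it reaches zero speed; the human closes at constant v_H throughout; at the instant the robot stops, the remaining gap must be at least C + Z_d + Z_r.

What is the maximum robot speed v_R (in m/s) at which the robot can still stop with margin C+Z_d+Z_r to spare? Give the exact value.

at the boundary: (5/8)·v² + (4/5)·v + (-2013/3200) = 0
  disc = (4/5)² − 4·(5/8)·(-2013/3200) = 14161/6400 ; √disc = 119/80
  v_R = (−(4/5) + 119/80) / (2·(5/8)) = 11/20 m/s
check:
braking lasts T_s = (11/20)/(4/5) = 0.6875 s
robot in T_r: 0.5500·0.3000 = 0.1650 m
braking distance = 0.5500²/(2·0.8000) = 0.1891 m
human over T_r+T_s: 0.4000·(0.3000+0.6875) = 0.3950 m
residual clearance needed = 0.2500+0.0300+0.0600 = 0.3400 m
sum ≈ 0.1650+0.1891+0.3950+0.3400 ≈ 1.0891 m = S ✓

v_R_max = 11/20 m/s = 0.5500 m/s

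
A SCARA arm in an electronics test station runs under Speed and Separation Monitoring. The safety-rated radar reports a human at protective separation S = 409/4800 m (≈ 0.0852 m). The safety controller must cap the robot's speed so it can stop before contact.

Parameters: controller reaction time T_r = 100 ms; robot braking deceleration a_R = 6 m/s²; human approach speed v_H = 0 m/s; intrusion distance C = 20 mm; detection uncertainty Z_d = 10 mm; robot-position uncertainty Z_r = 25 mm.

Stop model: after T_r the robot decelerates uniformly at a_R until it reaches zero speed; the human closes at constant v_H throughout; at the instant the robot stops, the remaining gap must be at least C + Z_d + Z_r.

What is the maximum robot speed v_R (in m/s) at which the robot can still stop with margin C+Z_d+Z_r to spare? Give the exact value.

v_R_max = 1/4 m/s = 0.2500 m/s

collect terms ⇒ (1/12)·v_R² + (1/10)·v_R + (-29/960) = 0
  disc = (1/10)² − 4·(1/12)·(-29/960) = 289/14400 ; √disc = 17/120
  v_R = (−(1/10) + 17/120) / (2·(1/12)) = 1/4 m/s
check:
T_s = v_R/a_R = (1/4)/6 = 0.0417 s
reaction-phase robot travel = 0.2500·0.1000 = 0.0250 m
robot under decel: 0.2500²/(2·6.0000) = 0.0052 m
human over T_r+T_s: 0.0000·(0.1000+0.0417) = 0.0000 m
residual clearance needed = 0.0200+0.0100+0.0250 = 0.0550 m
sum ≈ 0.0250+0.0052+0.0000+0.0550 ≈ 0.0852 m = S ✓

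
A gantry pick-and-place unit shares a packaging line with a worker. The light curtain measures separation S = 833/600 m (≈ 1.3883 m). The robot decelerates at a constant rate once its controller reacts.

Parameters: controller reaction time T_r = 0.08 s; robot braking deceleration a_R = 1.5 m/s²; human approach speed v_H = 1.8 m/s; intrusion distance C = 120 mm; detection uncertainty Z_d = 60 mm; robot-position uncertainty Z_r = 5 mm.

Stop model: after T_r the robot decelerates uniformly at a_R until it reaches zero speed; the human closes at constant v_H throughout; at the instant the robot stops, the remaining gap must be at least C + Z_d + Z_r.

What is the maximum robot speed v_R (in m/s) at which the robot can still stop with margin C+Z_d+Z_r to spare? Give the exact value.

v_R_max = 7/10 m/s = 0.7000 m/s

collect terms ⇒ (1/3)·v_R² + (32/25)·v_R + (-1589/1500) = 0
  disc = (32/25)² − 4·(1/3)·(-1589/1500) = 17161/5625 ; √disc = 131/75
  v_R = (−(32/25) + 131/75) / (2·(1/3)) = 7/10 m/s
check:
T_s = v_R/a_R = (7/10)/(3/2) = 0.4667 s
robot in T_r: 0.7000·0.0800 = 0.0560 m
braking distance = 0.7000²/(2·1.5000) = 0.1633 m
human over T_r+T_s: 1.8000·(0.0800+0.4667) = 0.9840 m
margins: 0.1200+0.0600+0.0050 = 0.1850 m
sum ≈ 0.0560+0.1633+0.9840+0.1850 ≈ 1.3883 m = S ✓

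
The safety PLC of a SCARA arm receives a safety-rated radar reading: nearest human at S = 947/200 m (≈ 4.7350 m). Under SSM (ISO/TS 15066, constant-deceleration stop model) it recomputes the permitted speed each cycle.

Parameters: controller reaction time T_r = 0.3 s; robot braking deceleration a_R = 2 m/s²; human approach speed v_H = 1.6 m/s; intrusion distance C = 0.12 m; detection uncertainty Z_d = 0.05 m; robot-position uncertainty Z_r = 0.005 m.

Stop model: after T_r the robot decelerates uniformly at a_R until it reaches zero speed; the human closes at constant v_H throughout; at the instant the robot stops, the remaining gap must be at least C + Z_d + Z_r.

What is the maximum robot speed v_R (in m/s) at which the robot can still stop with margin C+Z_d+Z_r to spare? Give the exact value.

v_R_max = 12/5 m/s = 2.4000 m/s

quadratic (1/4)·v² + (11/10)·v + (-102/25) = 0
  disc = (11/10)² − 4·(1/4)·(-102/25) = 529/100 ; √disc = 23/10
  v_R = (−(11/10) + 23/10) / (2·(1/4)) = 12/5 m/s
check:
T_s = v_R/a_R = (12/5)/2 = 1.2000 s
robot covers v_R·T_r = 2.4000·0.3000 = 0.7200 m before braking
braking distance = 2.4000²/(2·2.0000) = 1.4400 m
person approaches 1.6000·(0.3000+1.2000) = 2.4000 m
residual clearance needed = 0.1200+0.0500+0.0050 = 0.1750 m
sum ≈ 0.7200+1.4400+2.4000+0.1750 ≈ 4.7350 m = S ✓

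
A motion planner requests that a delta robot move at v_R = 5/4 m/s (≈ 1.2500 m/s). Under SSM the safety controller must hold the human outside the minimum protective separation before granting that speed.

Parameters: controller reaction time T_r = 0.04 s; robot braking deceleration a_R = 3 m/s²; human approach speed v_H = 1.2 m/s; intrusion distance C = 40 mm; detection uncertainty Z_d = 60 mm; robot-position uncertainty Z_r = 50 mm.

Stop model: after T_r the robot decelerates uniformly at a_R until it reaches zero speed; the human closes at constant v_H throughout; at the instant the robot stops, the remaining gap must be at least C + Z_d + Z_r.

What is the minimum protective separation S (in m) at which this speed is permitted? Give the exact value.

stop time T_s = (5/4)/3 = 0.4167 s
robot covers v_R·T_r = 1.2500·0.0400 = 0.0500 m before braking
robot under decel: 1.2500²/(2·3.0000) = 0.2604 m
human over T_r+T_s: 1.2000·(0.0400+0.4167) = 0.5480 m
C+Z_d+Z_r = 0.0400+0.0600+0.0500 = 0.1500 m
S_min ≈ 0.0500+0.2604+0.5480+0.1500  ⇒  S_min = 12101/12000 m

S_min = 12101/12000 m = 1.0084 m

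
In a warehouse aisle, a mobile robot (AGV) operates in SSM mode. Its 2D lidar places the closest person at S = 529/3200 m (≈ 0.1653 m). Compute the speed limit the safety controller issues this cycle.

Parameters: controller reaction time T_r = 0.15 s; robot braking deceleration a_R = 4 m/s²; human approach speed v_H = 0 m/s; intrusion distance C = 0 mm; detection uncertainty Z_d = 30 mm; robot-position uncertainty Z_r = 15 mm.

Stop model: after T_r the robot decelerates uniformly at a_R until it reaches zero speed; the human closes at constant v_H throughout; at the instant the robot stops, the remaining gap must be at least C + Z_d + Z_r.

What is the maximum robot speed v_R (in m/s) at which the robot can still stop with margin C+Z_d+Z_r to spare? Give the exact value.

quadratic (1/8)·v² + (3/20)·v + (-77/640) = 0
  disc = (3/20)² − 4·(1/8)·(-77/640) = 529/6400 ; √disc = 23/80
  v_R = (−(3/20) + 23/80) / (2·(1/8)) = 11/20 m/s
check:
T_s = v_R/a_R = (11/20)/4 = 0.1375 s
reaction-phase robot travel = 0.5500·0.1500 = 0.0825 m
braking distance = 0.5500²/(2·4.0000) = 0.0378 m
human over T_r+T_s: 0.0000·(0.1500+0.1375) = 0.0000 m
residual clearance needed = 0.0000+0.0300+0.0150 = 0.0450 m
sum ≈ 0.0825+0.0378+0.0000+0.0450 ≈ 0.1653 m = S ✓

v_R_max = 11/20 m/s = 0.5500 m/s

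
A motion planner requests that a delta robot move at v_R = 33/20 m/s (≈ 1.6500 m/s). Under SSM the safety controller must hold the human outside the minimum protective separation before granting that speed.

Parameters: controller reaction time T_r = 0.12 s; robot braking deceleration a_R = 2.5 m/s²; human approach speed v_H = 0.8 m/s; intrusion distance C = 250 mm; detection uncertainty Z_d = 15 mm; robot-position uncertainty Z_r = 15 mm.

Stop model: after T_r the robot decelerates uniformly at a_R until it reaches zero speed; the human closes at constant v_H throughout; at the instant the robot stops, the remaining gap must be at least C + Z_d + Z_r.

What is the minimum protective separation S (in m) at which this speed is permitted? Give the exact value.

S_min = 3293/2000 m = 1.6465 m

stop time T_s = (33/20)/(5/2) = 0.6600 s
robot in T_r: 1.6500·0.1200 = 0.1980 m
braking distance = 1.6500²/(2·2.5000) = 0.5445 m
human closes 0.8000·0.7800 = 0.6240 m
residual clearance needed = 0.2500+0.0150+0.0150 = 0.2800 m
S_min ≈ 0.1980+0.5445+0.6240+0.2800  ⇒  S_min = 3293/2000 m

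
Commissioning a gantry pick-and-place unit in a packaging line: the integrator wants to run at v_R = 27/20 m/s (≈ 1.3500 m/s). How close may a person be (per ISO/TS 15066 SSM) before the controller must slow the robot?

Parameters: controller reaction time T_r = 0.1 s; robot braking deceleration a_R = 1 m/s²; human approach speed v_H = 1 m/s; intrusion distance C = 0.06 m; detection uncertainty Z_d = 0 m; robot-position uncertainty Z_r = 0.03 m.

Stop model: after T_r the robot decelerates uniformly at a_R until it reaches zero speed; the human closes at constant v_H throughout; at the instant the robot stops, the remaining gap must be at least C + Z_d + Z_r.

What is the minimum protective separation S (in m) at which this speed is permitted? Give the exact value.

S_min = 2069/800 m = 2.5863 m

braking lasts T_s = (27/20)/1 = 1.3500 s
robot covers v_R·T_r = 1.3500·0.1000 = 0.1350 m before braking
robot under decel: 1.3500²/(2·1.0000) = 0.9113 m
person approaches 1.0000·(0.1000+1.3500) = 1.4500 m
margins: 0.0600+0.0000+0.0300 = 0.0900 m
S_min ≈ 0.1350+0.9113+1.4500+0.0900  ⇒  S_min = 2069/800 m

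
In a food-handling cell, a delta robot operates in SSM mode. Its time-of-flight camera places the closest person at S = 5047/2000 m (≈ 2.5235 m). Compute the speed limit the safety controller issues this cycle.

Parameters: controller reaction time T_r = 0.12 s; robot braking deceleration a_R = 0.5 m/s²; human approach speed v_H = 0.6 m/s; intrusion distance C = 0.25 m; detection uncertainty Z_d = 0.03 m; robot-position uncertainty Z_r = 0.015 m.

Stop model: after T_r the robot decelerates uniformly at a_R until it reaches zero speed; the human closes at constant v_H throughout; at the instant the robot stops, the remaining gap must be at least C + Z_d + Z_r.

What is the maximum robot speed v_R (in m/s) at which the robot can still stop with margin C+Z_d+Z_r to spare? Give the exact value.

v_R_max = 19/20 m/s = 0.9500 m/s

at the boundary: (1)·v² + (33/25)·v + (-4313/2000) = 0
  disc = (33/25)² − 4·(1)·(-4313/2000) = 25921/2500 ; √disc = 161/50
  v_R = (−(33/25) + 161/50) / (2·(1)) = 19/20 m/s
check:
stop time T_s = (19/20)/(1/2) = 1.9000 s
robot covers v_R·T_r = 0.9500·0.1200 = 0.1140 m before braking
robot under decel: 0.9500²/(2·0.5000) = 0.9025 m
human over T_r+T_s: 0.6000·(0.1200+1.9000) = 1.2120 m
margins: 0.2500+0.0300+0.0150 = 0.2950 m
sum ≈ 0.1140+0.9025+1.2120+0.2950 ≈ 2.5235 m = S ✓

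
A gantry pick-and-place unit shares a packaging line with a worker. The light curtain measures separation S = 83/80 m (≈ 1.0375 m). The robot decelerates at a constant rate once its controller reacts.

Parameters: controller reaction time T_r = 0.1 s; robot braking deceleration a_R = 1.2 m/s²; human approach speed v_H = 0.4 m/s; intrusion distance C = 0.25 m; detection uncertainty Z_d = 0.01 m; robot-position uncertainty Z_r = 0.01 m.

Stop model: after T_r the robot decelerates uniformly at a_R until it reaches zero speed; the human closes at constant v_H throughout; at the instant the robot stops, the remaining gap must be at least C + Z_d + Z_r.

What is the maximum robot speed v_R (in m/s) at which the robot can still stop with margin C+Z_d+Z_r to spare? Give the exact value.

v_R_max = 9/10 m/s = 0.9000 m/s

collect terms ⇒ (5/12)·v_R² + (13/30)·v_R + (-291/400) = 0
  disc = (13/30)² − 4·(5/12)·(-291/400) = 5041/3600 ; √disc = 71/60
  v_R = (−(13/30) + 71/60) / (2·(5/12)) = 9/10 m/s
check:
T_s = v_R/a_R = (9/10)/(6/5) = 0.7500 s
reaction-phase robot travel = 0.9000·0.1000 = 0.0900 m
robot under decel: 0.9000²/(2·1.2000) = 0.3375 m
person approaches 0.4000·(0.1000+0.7500) = 0.3400 m
residual clearance needed = 0.2500+0.0100+0.0100 = 0.2700 m
sum ≈ 0.0900+0.3375+0.3400+0.2700 ≈ 1.0375 m = S ✓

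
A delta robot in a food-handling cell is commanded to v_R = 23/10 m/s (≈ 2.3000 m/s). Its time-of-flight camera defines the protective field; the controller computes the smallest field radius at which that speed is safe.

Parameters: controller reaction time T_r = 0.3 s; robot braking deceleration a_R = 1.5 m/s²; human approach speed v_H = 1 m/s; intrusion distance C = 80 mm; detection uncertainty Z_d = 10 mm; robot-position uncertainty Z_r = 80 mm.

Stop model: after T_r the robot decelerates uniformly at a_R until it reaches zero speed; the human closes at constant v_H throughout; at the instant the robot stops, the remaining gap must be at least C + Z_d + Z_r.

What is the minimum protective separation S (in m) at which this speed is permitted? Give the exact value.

T_s = v_R/a_R = (23/10)/(3/2) = 1.5333 s
robot covers v_R·T_r = 2.3000·0.3000 = 0.6900 m before braking
robot covers 2.3000·1.5333 − ½·1.5000·1.5333² = 1.7633 m while stopping
person approaches 1.0000·(0.3000+1.5333) = 1.8333 m
margins: 0.0800+0.0100+0.0800 = 0.1700 m
S_min ≈ 0.6900+1.7633+1.8333+0.1700  ⇒  S_min = 1337/300 m

S_min = 1337/300 m = 4.4567 m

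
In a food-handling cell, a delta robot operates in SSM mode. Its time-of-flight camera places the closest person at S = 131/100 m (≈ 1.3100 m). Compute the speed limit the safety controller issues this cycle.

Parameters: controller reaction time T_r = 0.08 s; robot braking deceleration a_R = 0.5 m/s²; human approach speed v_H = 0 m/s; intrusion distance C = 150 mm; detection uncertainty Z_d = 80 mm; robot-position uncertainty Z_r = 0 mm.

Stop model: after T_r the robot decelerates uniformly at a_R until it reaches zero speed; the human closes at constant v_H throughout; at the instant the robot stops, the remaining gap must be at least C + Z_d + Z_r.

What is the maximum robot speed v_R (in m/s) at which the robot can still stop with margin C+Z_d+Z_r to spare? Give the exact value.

v_R_max = 1 m/s = 1.0000 m/s

at the boundary: (1)·v² + (2/25)·v + (-27/25) = 0
  disc = (2/25)² − 4·(1)·(-27/25) = 2704/625 ; √disc = 52/25
  v_R = (−(2/25) + 52/25) / (2·(1)) = 1 m/s
check:
stop time T_s = 1/(1/2) = 2.0000 s
reaction-phase robot travel = 1.0000·0.0800 = 0.0800 m
robot under decel: 1.0000²/(2·0.5000) = 1.0000 m
human over T_r+T_s: 0.0000·(0.0800+2.0000) = 0.0000 m
C+Z_d+Z_r = 0.1500+0.0800+0.0000 = 0.2300 m
sum ≈ 0.0800+1.0000+0.0000+0.2300 ≈ 1.3100 m = S ✓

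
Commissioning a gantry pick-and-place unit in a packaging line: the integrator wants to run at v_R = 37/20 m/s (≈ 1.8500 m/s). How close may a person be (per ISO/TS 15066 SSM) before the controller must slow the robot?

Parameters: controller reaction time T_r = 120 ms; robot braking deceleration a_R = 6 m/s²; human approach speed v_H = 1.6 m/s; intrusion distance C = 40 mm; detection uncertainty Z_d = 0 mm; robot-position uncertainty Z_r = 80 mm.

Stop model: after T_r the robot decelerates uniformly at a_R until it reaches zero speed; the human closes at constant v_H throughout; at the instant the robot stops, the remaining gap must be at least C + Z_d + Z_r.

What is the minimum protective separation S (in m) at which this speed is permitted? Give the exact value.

S_min = 31501/24000 m = 1.3125 m

braking lasts T_s = (37/20)/6 = 0.3083 s
robot in T_r: 1.8500·0.1200 = 0.2220 m
robot under decel: 1.8500²/(2·6.0000) = 0.2852 m
human over T_r+T_s: 1.6000·(0.1200+0.3083) = 0.6853 m
margins: 0.0400+0.0000+0.0800 = 0.1200 m
S_min ≈ 0.2220+0.2852+0.6853+0.1200  ⇒  S_min = 31501/24000 m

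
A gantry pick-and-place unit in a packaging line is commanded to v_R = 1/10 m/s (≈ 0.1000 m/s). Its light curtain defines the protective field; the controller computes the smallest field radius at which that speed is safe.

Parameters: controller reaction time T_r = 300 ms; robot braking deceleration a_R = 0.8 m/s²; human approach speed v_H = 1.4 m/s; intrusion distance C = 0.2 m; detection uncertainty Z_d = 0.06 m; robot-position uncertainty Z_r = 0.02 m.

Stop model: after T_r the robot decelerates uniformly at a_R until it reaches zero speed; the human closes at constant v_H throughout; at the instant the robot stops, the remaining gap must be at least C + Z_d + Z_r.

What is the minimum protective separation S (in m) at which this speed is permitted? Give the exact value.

T_s = v_R/a_R = (1/10)/(4/5) = 0.1250 s
robot in T_r: 0.1000·0.3000 = 0.0300 m
braking distance = 0.1000²/(2·0.8000) = 0.0063 m
human over T_r+T_s: 1.4000·(0.3000+0.1250) = 0.5950 m
C+Z_d+Z_r = 0.2000+0.0600+0.0200 = 0.2800 m
S_min ≈ 0.0300+0.0063+0.5950+0.2800  ⇒  S_min = 729/800 m

S_min = 729/800 m = 0.9113 m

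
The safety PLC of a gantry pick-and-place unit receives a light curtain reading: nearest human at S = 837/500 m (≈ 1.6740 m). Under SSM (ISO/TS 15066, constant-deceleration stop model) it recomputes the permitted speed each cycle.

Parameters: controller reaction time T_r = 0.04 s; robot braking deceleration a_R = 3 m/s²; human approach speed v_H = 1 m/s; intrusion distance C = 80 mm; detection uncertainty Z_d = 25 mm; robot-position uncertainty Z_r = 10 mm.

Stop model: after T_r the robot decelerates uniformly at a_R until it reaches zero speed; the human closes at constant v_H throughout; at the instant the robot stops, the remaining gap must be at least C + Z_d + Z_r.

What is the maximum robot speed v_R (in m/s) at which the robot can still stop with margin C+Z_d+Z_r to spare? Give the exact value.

quadratic (1/6)·v² + (28/75)·v + (-1519/1000) = 0
  disc = (28/75)² − 4·(1/6)·(-1519/1000) = 25921/22500 ; √disc = 161/150
  v_R = (−(28/75) + 161/150) / (2·(1/6)) = 21/10 m/s
check:
braking lasts T_s = (21/10)/3 = 0.7000 s
reaction-phase robot travel = 2.1000·0.0400 = 0.0840 m
robot under decel: 2.1000²/(2·3.0000) = 0.7350 m
person approaches 1.0000·(0.0400+0.7000) = 0.7400 m
C+Z_d+Z_r = 0.0800+0.0250+0.0100 = 0.1150 m
sum ≈ 0.0840+0.7350+0.7400+0.1150 ≈ 1.6740 m = S ✓

v_R_max = 21/10 m/s = 2.1000 m/s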